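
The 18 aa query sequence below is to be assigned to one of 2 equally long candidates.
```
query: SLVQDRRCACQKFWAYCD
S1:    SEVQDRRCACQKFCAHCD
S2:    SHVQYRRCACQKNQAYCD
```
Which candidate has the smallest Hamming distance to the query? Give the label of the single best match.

S1 differs at 3 residues; S2 differs at 4 residues. The closest is S1.

S1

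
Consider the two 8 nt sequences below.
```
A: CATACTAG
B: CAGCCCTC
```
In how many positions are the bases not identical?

5

Comparing position by position, 5 positions differ: 3 (T/G), 4 (A/C), 6 (T/C), 7 (A/T), 8 (G/C).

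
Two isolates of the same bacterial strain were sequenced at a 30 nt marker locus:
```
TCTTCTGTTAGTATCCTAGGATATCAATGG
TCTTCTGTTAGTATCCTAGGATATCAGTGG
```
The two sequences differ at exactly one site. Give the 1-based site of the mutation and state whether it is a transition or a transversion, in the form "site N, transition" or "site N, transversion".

Site 27 changes A→G. A is a purine and G is a purine, so this is a transition.

site 27, transition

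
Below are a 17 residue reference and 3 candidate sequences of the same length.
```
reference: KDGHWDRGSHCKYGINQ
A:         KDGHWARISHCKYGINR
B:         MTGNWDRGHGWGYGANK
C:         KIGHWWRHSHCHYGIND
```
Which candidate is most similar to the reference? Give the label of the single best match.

Hamming distances to reference — A: 3; B: 9; C: 5.
Smallest is A with 3 mismatches.

A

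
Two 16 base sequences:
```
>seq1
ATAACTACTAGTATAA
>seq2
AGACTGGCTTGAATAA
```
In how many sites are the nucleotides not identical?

7

Mismatches (1-based): site 2: T→G; site 4: A→C; site 5: C→T; site 6: T→G; site 7: A→G; site 10: A→T; site 12: T→A.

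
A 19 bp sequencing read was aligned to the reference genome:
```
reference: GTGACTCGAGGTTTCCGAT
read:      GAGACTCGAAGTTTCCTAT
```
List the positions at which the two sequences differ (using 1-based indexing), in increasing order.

Differences at position 2 (T→A), position 10 (G→A), position 17 (G→T).

2, 10, 17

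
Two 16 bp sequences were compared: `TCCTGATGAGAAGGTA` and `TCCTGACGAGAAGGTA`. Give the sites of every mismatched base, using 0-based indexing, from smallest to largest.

6

Differences at site 6 (T→C).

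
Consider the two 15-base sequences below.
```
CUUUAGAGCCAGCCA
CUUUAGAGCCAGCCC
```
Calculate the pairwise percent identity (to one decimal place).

1 position differs (15), so 14 of 15 match: 14/15 = 93.33%.

93.3%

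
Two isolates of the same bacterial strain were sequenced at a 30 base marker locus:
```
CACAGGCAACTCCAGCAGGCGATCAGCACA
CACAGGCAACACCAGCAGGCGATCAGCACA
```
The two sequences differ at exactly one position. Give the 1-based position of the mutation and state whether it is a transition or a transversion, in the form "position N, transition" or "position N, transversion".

position 11, transversion

Position 11 changes T→A. T is a pyrimidine and A is a purine, so this is a transversion.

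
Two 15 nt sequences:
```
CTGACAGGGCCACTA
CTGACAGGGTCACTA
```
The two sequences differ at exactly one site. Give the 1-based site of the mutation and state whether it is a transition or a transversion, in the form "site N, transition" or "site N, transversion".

site 10, transition

The sequences differ only at site 10: C→T (pyrimidine→pyrimidine), a transition.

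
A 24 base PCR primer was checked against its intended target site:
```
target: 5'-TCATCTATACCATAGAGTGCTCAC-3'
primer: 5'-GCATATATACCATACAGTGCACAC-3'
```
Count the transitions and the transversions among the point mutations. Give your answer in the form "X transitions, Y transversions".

Mismatches (1-based):
base 1: T→G (pyrimidine→purine, transversion)
base 5: C→A (pyrimidine→purine, transversion)
base 15: G→C (purine→pyrimidine, transversion)
base 21: T→A (pyrimidine→purine, transversion)

0 transitions, 4 transversions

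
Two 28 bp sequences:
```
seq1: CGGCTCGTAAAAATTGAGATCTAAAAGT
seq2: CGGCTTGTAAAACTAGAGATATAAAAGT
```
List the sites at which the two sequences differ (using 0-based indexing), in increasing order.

Scanning 0-based: 5: C/T; 12: A/C; 14: T/A; 20: C/A.

5, 12, 14, 20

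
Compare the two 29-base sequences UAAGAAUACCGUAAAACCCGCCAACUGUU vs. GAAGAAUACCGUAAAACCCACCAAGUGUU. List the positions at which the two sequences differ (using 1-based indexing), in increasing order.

1, 20, 25

Differences at position 1 (U→G), position 20 (G→A), position 25 (C→G).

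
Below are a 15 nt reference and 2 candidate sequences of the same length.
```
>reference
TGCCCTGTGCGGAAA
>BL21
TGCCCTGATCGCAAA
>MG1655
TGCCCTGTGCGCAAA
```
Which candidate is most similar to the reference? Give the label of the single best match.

Hamming distances to reference — BL21: 3; MG1655: 1.
Smallest is MG1655 with 1 mismatch.

MG1655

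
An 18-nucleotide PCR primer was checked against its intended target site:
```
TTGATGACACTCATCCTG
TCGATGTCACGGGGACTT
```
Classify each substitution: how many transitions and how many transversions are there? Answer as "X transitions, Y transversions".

2 transitions, 6 transversions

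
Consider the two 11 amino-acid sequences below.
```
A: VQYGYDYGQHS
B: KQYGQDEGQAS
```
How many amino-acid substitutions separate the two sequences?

Comparing position by position, 4 positions differ: 1 (V/K), 5 (Y/Q), 7 (Y/E), 10 (H/A).

4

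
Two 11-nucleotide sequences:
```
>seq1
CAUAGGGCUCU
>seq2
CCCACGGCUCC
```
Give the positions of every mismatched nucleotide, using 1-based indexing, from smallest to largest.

2, 3, 5, 11

Differences at position 2 (A→C), position 3 (U→C), position 5 (G→C), position 11 (U→C).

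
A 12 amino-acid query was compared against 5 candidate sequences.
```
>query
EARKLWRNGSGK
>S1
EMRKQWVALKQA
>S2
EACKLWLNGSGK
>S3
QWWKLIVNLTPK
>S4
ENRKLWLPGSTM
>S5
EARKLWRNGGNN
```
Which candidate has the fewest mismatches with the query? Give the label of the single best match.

S2

S1 differs at 8 residues; S2 differs at 2 residues; S3 differs at 8 residues; S4 differs at 5 residues; S5 differs at 3 residues. The closest is S2.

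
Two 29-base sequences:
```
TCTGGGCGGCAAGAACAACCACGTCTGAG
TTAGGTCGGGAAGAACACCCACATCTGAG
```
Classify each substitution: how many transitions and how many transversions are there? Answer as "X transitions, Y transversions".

Mismatches (1-based):
site 2: C→T (pyrimidine→pyrimidine, transition)
site 3: T→A (pyrimidine→purine, transversion)
site 6: G→T (purine→pyrimidine, transversion)
site 10: C→G (pyrimidine→purine, transversion)
site 18: A→C (purine→pyrimidine, transversion)
site 23: G→A (purine→purine, transition)

2 transitions, 4 transversions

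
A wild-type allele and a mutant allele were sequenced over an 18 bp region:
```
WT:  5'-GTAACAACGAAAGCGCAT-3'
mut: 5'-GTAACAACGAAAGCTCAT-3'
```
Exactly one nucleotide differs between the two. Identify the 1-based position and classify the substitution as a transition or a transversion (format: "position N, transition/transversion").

Position 15 changes G→T. G is a purine and T is a pyrimidine, so this is a transversion.

position 15, transversion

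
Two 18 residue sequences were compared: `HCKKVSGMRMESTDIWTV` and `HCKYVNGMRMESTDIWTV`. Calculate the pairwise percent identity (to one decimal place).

Mismatches at positions 4, 6 (1-based): 2 of 18.
Identical positions: 16/18 = 88.89% → 88.9%.

88.9%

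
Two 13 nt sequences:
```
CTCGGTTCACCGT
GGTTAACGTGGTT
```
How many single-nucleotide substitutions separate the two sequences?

The sequences differ at sites 1, 2, 3, 4, 5, 6, 7, 8, 9, 10, 11, 12 (1-based) — 12 in total.

12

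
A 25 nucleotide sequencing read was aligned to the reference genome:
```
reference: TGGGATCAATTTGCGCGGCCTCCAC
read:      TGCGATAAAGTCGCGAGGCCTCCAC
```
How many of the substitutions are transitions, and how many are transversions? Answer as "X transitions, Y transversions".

1 transition, 4 transversions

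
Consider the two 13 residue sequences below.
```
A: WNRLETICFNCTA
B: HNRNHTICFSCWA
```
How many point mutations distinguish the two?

5

Comparing position by position, 5 residues differ: 1 (W/H), 4 (L/N), 5 (E/H), 10 (N/S), 12 (T/W).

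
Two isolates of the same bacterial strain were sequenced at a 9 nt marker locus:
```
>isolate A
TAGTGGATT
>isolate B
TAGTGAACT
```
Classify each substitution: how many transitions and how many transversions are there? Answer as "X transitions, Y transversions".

2 transitions, 0 transversions

Mismatches (1-based):
base 6: G→A (purine→purine, transition)
base 8: T→C (pyrimidine→pyrimidine, transition)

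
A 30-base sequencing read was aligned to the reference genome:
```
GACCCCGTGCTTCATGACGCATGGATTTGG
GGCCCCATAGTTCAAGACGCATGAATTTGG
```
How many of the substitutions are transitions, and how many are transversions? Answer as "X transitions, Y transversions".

Transitions (purine↔purine or pyrimidine↔pyrimidine): 2 A→G, 7 G→A, 9 G→A, 24 G→A.
Transversions (purine↔pyrimidine): 10 C→G, 15 T→A.

4 transitions, 2 transversions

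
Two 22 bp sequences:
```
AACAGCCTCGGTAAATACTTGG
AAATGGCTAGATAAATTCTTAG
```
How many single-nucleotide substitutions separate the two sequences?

Comparing position by position, 7 bases differ: 3 (C/A), 4 (A/T), 6 (C/G), 9 (C/A), 11 (G/A), 17 (A/T), 21 (G/A).

7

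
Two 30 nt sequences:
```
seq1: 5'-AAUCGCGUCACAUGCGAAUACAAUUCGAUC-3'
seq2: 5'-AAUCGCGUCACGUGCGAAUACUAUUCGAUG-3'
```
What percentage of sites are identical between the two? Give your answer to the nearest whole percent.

90%

3 positions differ (12, 22, 30), so 27 of 30 match: 27/30 = 90%.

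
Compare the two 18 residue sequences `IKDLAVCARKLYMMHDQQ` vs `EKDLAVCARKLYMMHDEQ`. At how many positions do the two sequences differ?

2

Comparing position by position, 2 positions differ: 1 (I/E), 17 (Q/E).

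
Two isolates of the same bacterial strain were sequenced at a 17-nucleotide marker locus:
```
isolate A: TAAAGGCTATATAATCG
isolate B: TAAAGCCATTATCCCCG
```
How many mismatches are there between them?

6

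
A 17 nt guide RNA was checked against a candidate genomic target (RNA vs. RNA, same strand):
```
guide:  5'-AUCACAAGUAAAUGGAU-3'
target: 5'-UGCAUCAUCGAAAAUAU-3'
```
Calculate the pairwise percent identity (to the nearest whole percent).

Mismatches at positions 1, 2, 5, 6, 8, 9, 10, 13, 14, 15 (1-based): 10 of 17.
Identical positions: 7/17 = 41.18% → 41%.

41%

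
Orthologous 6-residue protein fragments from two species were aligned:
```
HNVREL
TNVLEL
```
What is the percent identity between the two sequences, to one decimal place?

66.7%

Mismatches at positions 1, 4 (1-based): 2 of 6.
Identical positions: 4/6 = 66.67% → 66.7%.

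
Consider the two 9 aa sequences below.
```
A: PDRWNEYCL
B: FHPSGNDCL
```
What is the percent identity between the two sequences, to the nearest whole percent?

22%

7 positions differ (1, 2, 3, 4, 5, 6, 7), so 2 of 9 match: 2/9 = 22.22%.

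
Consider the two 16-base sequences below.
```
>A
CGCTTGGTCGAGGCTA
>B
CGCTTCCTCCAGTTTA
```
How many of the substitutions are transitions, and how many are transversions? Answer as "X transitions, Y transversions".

1 transition, 4 transversions

Transitions (purine↔purine or pyrimidine↔pyrimidine): 14 C→T.
Transversions (purine↔pyrimidine): 6 G→C, 7 G→C, 10 G→C, 13 G→T.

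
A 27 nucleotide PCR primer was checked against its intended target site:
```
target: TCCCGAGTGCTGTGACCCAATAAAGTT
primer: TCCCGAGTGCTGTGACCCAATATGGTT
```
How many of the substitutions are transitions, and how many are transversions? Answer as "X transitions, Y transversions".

1 transition, 1 transversion

Transitions (purine↔purine or pyrimidine↔pyrimidine): 24 A→G.
Transversions (purine↔pyrimidine): 23 A→T.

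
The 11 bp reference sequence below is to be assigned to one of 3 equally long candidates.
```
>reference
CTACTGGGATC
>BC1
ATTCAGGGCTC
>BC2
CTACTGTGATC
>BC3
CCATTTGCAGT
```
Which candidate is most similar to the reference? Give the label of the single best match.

Hamming distances to reference — BC1: 4; BC2: 1; BC3: 6.
Smallest is BC2 with 1 mismatch.

BC2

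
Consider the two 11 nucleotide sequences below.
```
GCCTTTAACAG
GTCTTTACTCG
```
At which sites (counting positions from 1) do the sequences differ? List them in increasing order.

2, 8, 9, 10

Scanning 1-based: 2: C/T; 8: A/C; 9: C/T; 10: A/C.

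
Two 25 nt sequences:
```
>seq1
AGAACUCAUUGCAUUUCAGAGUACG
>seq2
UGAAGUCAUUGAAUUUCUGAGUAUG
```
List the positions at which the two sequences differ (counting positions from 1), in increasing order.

Differences at position 1 (A→U), position 5 (C→G), position 12 (C→A), position 18 (A→U), position 24 (C→U).

1, 5, 12, 18, 24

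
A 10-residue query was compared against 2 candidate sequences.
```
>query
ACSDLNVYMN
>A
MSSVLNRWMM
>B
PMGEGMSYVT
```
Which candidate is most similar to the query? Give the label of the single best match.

A differs at 6 positions; B differs at 9 positions. The closest is A.

A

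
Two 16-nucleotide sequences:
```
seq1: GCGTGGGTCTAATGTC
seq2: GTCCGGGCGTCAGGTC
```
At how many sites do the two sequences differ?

7

The sequences differ at sites 2, 3, 4, 8, 9, 11, 13 (1-based) — 7 in total.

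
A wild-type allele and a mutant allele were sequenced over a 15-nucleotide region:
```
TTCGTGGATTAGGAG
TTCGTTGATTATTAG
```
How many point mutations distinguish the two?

The sequences differ at sites 6, 12, 13 (1-based) — 3 in total.

3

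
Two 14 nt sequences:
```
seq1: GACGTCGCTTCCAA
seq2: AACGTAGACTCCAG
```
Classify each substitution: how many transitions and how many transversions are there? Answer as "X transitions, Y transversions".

3 transitions, 2 transversions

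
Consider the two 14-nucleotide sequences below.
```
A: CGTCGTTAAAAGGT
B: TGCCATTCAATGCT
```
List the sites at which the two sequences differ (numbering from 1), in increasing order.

1, 3, 5, 8, 11, 13

Scanning 1-based: 1: C/T; 3: T/C; 5: G/A; 8: A/C; 11: A/T; 13: G/C.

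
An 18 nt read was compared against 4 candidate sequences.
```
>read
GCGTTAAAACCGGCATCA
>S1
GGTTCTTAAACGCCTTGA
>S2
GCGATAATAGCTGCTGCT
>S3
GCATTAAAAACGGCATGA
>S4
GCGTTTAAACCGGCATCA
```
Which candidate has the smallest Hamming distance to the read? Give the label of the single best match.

Hamming distances to read — S1: 9; S2: 7; S3: 3; S4: 1.
Smallest is S4 with 1 mismatch.

S4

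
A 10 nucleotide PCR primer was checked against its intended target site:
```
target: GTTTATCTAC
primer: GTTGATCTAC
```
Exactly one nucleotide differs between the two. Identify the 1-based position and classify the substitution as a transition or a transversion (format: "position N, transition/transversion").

position 4, transversion

Position 4 changes T→G. T is a pyrimidine and G is a purine, so this is a transversion.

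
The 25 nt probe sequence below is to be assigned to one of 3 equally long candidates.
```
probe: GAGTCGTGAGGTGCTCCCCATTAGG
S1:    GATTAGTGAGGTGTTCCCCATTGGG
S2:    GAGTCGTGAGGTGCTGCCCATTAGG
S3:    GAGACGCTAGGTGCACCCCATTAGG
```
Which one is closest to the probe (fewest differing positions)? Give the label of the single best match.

S2

Hamming distances to probe — S1: 4; S2: 1; S3: 4.
Smallest is S2 with 1 mismatch.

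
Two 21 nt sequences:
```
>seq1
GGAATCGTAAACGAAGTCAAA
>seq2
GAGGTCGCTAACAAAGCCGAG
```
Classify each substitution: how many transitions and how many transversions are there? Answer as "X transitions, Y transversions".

8 transitions, 1 transversion

Mismatches (1-based):
base 2: G→A (purine→purine, transition)
base 3: A→G (purine→purine, transition)
base 4: A→G (purine→purine, transition)
base 8: T→C (pyrimidine→pyrimidine, transition)
base 9: A→T (purine→pyrimidine, transversion)
base 13: G→A (purine→purine, transition)
base 17: T→C (pyrimidine→pyrimidine, transition)
base 19: A→G (purine→purine, transition)
base 21: A→G (purine→purine, transition)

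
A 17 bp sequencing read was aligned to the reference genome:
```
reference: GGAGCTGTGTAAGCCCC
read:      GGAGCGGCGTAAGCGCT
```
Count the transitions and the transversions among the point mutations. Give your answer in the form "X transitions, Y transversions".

2 transitions, 2 transversions

Transitions (purine↔purine or pyrimidine↔pyrimidine): 8 T→C, 17 C→T.
Transversions (purine↔pyrimidine): 6 T→G, 15 C→G.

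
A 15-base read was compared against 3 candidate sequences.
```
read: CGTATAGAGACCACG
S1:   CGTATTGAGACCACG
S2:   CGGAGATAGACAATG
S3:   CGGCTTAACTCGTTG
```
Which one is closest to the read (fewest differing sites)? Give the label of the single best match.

S1

Hamming distances to read — S1: 1; S2: 5; S3: 9.
Smallest is S1 with 1 mismatch.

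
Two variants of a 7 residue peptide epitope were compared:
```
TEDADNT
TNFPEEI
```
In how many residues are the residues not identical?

6

Comparing position by position, 6 residues differ: 2 (E/N), 3 (D/F), 4 (A/P), 5 (D/E), 6 (N/E), 7 (T/I).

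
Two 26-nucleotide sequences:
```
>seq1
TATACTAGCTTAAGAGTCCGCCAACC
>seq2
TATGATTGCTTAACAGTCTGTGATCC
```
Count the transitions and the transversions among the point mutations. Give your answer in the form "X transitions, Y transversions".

3 transitions, 5 transversions

Mismatches (1-based):
base 4: A→G (purine→purine, transition)
base 5: C→A (pyrimidine→purine, transversion)
base 7: A→T (purine→pyrimidine, transversion)
base 14: G→C (purine→pyrimidine, transversion)
base 19: C→T (pyrimidine→pyrimidine, transition)
base 21: C→T (pyrimidine→pyrimidine, transition)
base 22: C→G (pyrimidine→purine, transversion)
base 24: A→T (purine→pyrimidine, transversion)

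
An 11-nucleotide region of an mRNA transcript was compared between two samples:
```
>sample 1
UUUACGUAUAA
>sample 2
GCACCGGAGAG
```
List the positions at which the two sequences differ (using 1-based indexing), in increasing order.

1, 2, 3, 4, 7, 9, 11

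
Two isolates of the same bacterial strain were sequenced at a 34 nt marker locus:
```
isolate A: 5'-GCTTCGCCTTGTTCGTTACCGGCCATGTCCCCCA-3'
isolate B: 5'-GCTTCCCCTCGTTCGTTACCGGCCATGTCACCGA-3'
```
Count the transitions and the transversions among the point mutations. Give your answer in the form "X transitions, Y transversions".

1 transition, 3 transversions

Mismatches (1-based):
position 6: G→C (purine→pyrimidine, transversion)
position 10: T→C (pyrimidine→pyrimidine, transition)
position 30: C→A (pyrimidine→purine, transversion)
position 33: C→G (pyrimidine→purine, transversion)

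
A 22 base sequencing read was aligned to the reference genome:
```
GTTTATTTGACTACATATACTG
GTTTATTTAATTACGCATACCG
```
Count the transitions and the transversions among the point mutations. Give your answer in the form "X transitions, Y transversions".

Transitions (purine↔purine or pyrimidine↔pyrimidine): 9 G→A, 11 C→T, 15 A→G, 16 T→C, 21 T→C.
Transversions (purine↔pyrimidine): none.

5 transitions, 0 transversions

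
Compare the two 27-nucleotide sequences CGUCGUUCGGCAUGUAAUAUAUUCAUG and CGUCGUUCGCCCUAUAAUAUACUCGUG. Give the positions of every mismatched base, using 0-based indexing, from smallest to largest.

Scanning 0-based: 9: G/C; 11: A/C; 13: G/A; 21: U/C; 24: A/G.

9, 11, 13, 21, 24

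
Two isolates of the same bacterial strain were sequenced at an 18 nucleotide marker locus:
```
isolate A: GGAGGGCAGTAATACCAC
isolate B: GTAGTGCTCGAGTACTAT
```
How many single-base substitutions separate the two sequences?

8

Comparing position by position, 8 positions differ: 2 (G/T), 5 (G/T), 8 (A/T), 9 (G/C), 10 (T/G), 12 (A/G), 16 (C/T), 18 (C/T).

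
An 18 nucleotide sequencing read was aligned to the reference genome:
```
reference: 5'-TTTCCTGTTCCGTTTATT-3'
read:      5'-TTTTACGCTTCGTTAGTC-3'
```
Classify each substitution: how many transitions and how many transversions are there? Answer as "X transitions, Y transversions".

Transitions (purine↔purine or pyrimidine↔pyrimidine): 4 C→T, 6 T→C, 8 T→C, 10 C→T, 16 A→G, 18 T→C.
Transversions (purine↔pyrimidine): 5 C→A, 15 T→A.

6 transitions, 2 transversions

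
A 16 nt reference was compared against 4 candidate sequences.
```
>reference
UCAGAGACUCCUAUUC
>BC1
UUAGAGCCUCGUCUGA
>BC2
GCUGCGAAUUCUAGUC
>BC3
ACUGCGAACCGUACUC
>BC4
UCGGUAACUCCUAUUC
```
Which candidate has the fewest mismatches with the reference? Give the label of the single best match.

BC4

Hamming distances to reference — BC1: 6; BC2: 6; BC3: 7; BC4: 3.
Smallest is BC4 with 3 mismatches.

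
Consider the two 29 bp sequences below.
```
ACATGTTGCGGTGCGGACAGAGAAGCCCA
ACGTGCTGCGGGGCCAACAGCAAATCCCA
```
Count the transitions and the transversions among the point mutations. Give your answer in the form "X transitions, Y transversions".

Mismatches (1-based):
base 3: A→G (purine→purine, transition)
base 6: T→C (pyrimidine→pyrimidine, transition)
base 12: T→G (pyrimidine→purine, transversion)
base 15: G→C (purine→pyrimidine, transversion)
base 16: G→A (purine→purine, transition)
base 21: A→C (purine→pyrimidine, transversion)
base 22: G→A (purine→purine, transition)
base 25: G→T (purine→pyrimidine, transversion)

4 transitions, 4 transversions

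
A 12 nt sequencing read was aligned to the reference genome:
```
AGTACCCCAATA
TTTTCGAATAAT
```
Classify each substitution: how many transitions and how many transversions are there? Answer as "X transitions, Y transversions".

Transitions (purine↔purine or pyrimidine↔pyrimidine): none.
Transversions (purine↔pyrimidine): 1 A→T, 2 G→T, 4 A→T, 6 C→G, 7 C→A, 8 C→A, 9 A→T, 11 T→A, 12 A→T.

0 transitions, 9 transversions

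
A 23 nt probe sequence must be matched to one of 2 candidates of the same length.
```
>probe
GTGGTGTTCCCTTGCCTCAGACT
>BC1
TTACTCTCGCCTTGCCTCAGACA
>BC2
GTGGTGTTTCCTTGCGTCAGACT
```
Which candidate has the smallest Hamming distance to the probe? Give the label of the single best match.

BC1 differs at 7 bases; BC2 differs at 2 bases. The closest is BC2.

BC2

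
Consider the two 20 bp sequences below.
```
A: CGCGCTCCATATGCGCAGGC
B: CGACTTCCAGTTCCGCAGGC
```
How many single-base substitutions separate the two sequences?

6

The sequences differ at bases 3, 4, 5, 10, 11, 13 (1-based) — 6 in total.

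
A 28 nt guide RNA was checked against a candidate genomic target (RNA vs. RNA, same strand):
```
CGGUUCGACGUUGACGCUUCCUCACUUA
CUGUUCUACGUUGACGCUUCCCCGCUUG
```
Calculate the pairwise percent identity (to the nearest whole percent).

5 positions differ (2, 7, 22, 24, 28), so 23 of 28 match: 23/28 = 82.14%.

82%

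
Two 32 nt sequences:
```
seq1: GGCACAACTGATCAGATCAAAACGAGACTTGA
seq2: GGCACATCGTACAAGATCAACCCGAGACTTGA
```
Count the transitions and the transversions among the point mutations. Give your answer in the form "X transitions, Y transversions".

Mismatches (1-based):
site 7: A→T (purine→pyrimidine, transversion)
site 9: T→G (pyrimidine→purine, transversion)
site 10: G→T (purine→pyrimidine, transversion)
site 12: T→C (pyrimidine→pyrimidine, transition)
site 13: C→A (pyrimidine→purine, transversion)
site 21: A→C (purine→pyrimidine, transversion)
site 22: A→C (purine→pyrimidine, transversion)

1 transition, 6 transversions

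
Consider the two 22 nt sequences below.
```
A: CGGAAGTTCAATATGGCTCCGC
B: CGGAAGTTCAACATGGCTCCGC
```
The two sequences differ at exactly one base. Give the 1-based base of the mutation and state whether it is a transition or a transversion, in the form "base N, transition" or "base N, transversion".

base 12, transition

The sequences differ only at base 12: T→C (pyrimidine→pyrimidine), a transition.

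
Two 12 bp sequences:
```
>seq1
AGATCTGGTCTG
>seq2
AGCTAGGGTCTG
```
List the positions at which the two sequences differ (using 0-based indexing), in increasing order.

2, 4, 5

Scanning 0-based: 2: A/C; 4: C/A; 5: T/G.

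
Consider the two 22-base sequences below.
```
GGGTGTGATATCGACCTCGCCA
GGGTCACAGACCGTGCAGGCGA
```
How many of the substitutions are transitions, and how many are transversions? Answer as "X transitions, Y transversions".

1 transition, 9 transversions

Mismatches (1-based):
site 5: G→C (purine→pyrimidine, transversion)
site 6: T→A (pyrimidine→purine, transversion)
site 7: G→C (purine→pyrimidine, transversion)
site 9: T→G (pyrimidine→purine, transversion)
site 11: T→C (pyrimidine→pyrimidine, transition)
site 14: A→T (purine→pyrimidine, transversion)
site 15: C→G (pyrimidine→purine, transversion)
site 17: T→A (pyrimidine→purine, transversion)
site 18: C→G (pyrimidine→purine, transversion)
site 21: C→G (pyrimidine→purine, transversion)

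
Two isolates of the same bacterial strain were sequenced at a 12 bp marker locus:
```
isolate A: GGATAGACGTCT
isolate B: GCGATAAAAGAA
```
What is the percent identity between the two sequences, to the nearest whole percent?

10 positions differ (2, 3, 4, 5, 6, 8, 9, 10, 11, 12), so 2 of 12 match: 2/12 = 16.67%.

17%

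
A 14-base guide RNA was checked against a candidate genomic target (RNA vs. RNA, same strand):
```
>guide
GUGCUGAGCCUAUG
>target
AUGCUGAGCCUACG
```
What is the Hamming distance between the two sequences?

Comparing position by position, 2 sites differ: 1 (G/A), 13 (U/C).

2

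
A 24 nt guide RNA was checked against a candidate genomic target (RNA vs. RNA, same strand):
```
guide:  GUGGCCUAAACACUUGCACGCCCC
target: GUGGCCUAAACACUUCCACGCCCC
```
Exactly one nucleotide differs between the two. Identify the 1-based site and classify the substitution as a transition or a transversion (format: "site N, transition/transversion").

site 16, transversion

The sequences differ only at site 16: G→C (purine→pyrimidine), a transversion.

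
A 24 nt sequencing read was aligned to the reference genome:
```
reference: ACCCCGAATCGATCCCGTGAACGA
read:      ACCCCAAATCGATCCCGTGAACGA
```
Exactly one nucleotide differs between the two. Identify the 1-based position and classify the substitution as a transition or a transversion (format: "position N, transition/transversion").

position 6, transition

Position 6 changes G→A. G is a purine and A is a purine, so this is a transition.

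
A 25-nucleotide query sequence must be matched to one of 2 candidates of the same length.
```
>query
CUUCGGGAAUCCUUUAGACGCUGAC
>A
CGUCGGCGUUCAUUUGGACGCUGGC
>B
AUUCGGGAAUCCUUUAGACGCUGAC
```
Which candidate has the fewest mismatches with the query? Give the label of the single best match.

B

A differs at 7 bases; B differs at 1 base. The closest is B.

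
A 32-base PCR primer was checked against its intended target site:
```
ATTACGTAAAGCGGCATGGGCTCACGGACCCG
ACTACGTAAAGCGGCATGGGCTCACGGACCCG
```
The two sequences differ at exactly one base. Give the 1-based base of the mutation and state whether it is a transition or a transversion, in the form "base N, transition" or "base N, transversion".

base 2, transition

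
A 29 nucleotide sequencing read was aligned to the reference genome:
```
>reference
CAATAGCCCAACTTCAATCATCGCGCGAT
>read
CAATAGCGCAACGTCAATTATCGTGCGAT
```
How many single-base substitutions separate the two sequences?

4

Mismatches (1-based): base 8: C→G; base 13: T→G; base 19: C→T; base 24: C→T.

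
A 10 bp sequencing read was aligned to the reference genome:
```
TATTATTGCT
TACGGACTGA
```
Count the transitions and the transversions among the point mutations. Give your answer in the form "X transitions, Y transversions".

3 transitions, 5 transversions

Transitions (purine↔purine or pyrimidine↔pyrimidine): 3 T→C, 5 A→G, 7 T→C.
Transversions (purine↔pyrimidine): 4 T→G, 6 T→A, 8 G→T, 9 C→G, 10 T→A.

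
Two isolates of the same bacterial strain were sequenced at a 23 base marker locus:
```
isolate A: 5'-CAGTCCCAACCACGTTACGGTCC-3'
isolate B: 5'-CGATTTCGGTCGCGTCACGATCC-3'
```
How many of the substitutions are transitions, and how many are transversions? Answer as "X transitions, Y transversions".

10 transitions, 0 transversions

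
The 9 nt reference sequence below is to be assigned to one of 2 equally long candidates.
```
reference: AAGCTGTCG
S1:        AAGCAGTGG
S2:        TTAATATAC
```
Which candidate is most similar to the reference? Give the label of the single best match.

S1 differs at 2 bases; S2 differs at 7 bases. The closest is S1.

S1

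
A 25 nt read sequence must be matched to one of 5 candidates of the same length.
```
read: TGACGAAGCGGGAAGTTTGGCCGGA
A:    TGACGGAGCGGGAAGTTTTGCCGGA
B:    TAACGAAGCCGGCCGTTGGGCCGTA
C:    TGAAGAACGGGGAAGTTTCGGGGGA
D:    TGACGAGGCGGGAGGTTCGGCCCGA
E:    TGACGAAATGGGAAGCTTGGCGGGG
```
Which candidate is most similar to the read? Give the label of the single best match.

Hamming distances to read — A: 2; B: 6; C: 6; D: 4; E: 5.
Smallest is A with 2 mismatches.

A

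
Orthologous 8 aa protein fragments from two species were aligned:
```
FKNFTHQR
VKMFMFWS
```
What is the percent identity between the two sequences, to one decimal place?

Mismatches at positions 1, 3, 5, 6, 7, 8 (1-based): 6 of 8.
Identical positions: 2/8 = 25% → 25.0%.

25.0%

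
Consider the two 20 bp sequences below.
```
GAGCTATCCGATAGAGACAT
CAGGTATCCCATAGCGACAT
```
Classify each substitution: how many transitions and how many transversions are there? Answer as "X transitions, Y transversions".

Transitions (purine↔purine or pyrimidine↔pyrimidine): none.
Transversions (purine↔pyrimidine): 1 G→C, 4 C→G, 10 G→C, 15 A→C.

0 transitions, 4 transversions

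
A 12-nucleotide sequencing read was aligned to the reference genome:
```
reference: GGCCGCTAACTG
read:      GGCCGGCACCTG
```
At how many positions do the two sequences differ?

3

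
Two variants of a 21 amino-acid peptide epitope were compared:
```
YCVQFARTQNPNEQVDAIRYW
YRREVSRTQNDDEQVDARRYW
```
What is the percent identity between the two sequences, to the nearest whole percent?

8 positions differ (2, 3, 4, 5, 6, 11, 12, 18), so 13 of 21 match: 13/21 = 61.9%.

62%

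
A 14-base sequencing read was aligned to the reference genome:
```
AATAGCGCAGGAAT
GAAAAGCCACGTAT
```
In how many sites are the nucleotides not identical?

Mismatches (1-based): site 1: A→G; site 3: T→A; site 5: G→A; site 6: C→G; site 7: G→C; site 10: G→C; site 12: A→T.

7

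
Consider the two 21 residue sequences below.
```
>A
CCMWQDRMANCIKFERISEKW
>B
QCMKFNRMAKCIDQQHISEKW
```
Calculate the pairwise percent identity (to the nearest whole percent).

57%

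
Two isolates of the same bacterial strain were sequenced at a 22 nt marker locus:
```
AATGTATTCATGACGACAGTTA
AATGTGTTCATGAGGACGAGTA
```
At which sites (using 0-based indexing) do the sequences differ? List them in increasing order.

5, 13, 17, 18, 19

Scanning 0-based: 5: A/G; 13: C/G; 17: A/G; 18: G/A; 19: T/G.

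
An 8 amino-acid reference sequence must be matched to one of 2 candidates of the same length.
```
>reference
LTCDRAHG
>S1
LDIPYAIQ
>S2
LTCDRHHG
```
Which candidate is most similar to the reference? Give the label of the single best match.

S1 differs at 6 positions; S2 differs at 1 position. The closest is S2.

S2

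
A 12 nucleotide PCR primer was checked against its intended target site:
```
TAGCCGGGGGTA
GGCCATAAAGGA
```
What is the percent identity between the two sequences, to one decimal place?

9 positions differ (1, 2, 3, 5, 6, 7, 8, 9, 11), so 3 of 12 match: 3/12 = 25%.

25.0%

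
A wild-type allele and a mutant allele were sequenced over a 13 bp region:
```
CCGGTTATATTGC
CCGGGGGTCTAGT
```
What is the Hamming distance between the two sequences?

Mismatches (1-based): site 5: T→G; site 6: T→G; site 7: A→G; site 9: A→C; site 11: T→A; site 13: C→T.

6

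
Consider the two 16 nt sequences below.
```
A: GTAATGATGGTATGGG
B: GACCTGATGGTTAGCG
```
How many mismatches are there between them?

6

The sequences differ at positions 2, 3, 4, 12, 13, 15 (1-based) — 6 in total.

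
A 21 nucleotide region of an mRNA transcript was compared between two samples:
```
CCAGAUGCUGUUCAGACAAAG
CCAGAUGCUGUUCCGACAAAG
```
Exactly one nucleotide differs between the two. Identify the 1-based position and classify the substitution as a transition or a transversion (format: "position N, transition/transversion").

The sequences differ only at position 14: A→C (purine→pyrimidine), a transversion.

position 14, transversion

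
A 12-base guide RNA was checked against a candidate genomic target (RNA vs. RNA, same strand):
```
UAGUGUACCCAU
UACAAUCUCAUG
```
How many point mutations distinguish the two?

Comparing position by position, 8 bases differ: 3 (G/C), 4 (U/A), 5 (G/A), 7 (A/C), 8 (C/U), 10 (C/A), 11 (A/U), 12 (U/G).

8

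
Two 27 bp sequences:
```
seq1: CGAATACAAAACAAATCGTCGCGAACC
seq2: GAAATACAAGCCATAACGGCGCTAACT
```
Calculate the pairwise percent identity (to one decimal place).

Mismatches at positions 1, 2, 10, 11, 14, 16, 19, 23, 27 (1-based): 9 of 27.
Identical positions: 18/27 = 66.67% → 66.7%.

66.7%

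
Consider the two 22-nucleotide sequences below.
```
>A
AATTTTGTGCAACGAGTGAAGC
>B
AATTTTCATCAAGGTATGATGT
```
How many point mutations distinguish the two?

Comparing position by position, 8 bases differ: 7 (G/C), 8 (T/A), 9 (G/T), 13 (C/G), 15 (A/T), 16 (G/A), 20 (A/T), 22 (C/T).

8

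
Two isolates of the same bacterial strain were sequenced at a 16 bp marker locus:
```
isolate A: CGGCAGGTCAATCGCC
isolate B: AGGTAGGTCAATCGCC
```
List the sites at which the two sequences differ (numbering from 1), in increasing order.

1, 4

Differences at site 1 (C→A), site 4 (C→T).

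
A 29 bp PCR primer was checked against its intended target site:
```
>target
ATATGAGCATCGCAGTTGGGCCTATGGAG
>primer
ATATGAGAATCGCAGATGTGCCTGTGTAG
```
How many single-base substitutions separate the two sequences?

5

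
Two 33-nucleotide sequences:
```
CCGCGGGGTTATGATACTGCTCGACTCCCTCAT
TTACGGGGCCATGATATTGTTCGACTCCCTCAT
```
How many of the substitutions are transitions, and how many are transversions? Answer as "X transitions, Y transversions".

7 transitions, 0 transversions

Mismatches (1-based):
position 1: C→T (pyrimidine→pyrimidine, transition)
position 2: C→T (pyrimidine→pyrimidine, transition)
position 3: G→A (purine→purine, transition)
position 9: T→C (pyrimidine→pyrimidine, transition)
position 10: T→C (pyrimidine→pyrimidine, transition)
position 17: C→T (pyrimidine→pyrimidine, transition)
position 20: C→T (pyrimidine→pyrimidine, transition)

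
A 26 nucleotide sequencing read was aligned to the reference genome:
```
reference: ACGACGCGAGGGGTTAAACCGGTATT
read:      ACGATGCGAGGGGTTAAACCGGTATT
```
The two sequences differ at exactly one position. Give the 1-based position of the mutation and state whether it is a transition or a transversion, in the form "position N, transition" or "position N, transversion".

position 5, transition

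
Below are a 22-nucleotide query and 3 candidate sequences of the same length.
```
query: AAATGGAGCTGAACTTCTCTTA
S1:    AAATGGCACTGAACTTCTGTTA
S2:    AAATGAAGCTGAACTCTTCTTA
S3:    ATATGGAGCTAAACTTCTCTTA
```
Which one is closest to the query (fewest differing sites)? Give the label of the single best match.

S3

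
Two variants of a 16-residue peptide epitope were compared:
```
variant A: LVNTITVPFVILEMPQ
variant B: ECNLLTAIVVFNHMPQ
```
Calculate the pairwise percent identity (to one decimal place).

37.5%

Mismatches at positions 1, 2, 4, 5, 7, 8, 9, 11, 12, 13 (1-based): 10 of 16.
Identical positions: 6/16 = 37.5% → 37.5%.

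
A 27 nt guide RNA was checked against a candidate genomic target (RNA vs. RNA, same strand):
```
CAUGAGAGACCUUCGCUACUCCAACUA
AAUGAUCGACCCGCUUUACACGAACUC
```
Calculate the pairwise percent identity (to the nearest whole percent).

63%

10 positions differ (1, 6, 7, 12, 13, 15, 16, 20, 22, 27), so 17 of 27 match: 17/27 = 62.96%.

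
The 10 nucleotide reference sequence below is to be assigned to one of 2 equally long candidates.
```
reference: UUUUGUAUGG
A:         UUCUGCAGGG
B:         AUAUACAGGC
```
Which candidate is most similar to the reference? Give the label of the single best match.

A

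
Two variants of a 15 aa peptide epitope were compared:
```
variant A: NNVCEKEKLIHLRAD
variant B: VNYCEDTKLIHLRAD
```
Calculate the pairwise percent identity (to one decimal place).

4 positions differ (1, 3, 6, 7), so 11 of 15 match: 11/15 = 73.33%.

73.3%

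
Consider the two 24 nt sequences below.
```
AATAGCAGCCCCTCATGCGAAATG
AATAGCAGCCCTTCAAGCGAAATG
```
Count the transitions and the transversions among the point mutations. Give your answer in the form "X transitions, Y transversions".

1 transition, 1 transversion

Mismatches (1-based):
position 12: C→T (pyrimidine→pyrimidine, transition)
position 16: T→A (pyrimidine→purine, transversion)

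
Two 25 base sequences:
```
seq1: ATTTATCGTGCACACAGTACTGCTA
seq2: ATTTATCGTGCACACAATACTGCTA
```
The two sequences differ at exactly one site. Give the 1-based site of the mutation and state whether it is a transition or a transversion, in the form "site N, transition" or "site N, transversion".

site 17, transition

Site 17 changes G→A. G is a purine and A is a purine, so this is a transition.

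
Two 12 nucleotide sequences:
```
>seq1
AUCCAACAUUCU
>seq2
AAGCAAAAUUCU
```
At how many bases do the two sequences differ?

3

Mismatches (1-based): base 2: U→A; base 3: C→G; base 7: C→A.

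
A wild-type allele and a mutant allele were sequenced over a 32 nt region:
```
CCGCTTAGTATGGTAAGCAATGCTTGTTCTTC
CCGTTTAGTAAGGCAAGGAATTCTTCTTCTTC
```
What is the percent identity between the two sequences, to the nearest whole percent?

6 positions differ (4, 11, 14, 18, 22, 26), so 26 of 32 match: 26/32 = 81.25%.

81%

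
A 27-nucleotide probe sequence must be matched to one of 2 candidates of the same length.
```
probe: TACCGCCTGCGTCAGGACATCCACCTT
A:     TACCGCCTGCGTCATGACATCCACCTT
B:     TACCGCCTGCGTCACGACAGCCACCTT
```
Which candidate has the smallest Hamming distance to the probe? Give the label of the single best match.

A

A differs at 1 base; B differs at 2 bases. The closest is A.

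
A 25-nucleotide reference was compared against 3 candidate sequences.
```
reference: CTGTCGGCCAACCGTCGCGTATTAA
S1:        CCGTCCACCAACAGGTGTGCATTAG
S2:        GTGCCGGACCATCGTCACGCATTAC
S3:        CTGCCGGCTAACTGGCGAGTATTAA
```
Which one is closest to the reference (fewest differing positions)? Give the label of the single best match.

Hamming distances to reference — S1: 9; S2: 8; S3: 5.
Smallest is S3 with 5 mismatches.

S3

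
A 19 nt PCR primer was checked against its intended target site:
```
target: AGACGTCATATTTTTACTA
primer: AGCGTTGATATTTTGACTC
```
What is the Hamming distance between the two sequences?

6

Comparing position by position, 6 positions differ: 3 (A/C), 4 (C/G), 5 (G/T), 7 (C/G), 15 (T/G), 19 (A/C).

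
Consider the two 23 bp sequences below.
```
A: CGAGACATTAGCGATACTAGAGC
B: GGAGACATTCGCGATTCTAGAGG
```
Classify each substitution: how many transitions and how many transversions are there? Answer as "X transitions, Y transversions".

0 transitions, 4 transversions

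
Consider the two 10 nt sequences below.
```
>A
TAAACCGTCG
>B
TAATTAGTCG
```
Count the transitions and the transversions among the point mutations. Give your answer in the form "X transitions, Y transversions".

Mismatches (1-based):
position 4: A→T (purine→pyrimidine, transversion)
position 5: C→T (pyrimidine→pyrimidine, transition)
position 6: C→A (pyrimidine→purine, transversion)

1 transition, 2 transversions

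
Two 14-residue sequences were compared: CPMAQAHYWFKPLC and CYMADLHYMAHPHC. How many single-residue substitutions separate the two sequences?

7

Comparing position by position, 7 residues differ: 2 (P/Y), 5 (Q/D), 6 (A/L), 9 (W/M), 10 (F/A), 11 (K/H), 13 (L/H).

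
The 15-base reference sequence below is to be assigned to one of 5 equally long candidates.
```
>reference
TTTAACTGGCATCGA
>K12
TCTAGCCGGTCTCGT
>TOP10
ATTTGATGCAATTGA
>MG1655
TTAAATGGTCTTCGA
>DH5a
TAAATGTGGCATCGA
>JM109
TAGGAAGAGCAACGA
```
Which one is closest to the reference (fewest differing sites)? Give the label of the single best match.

Hamming distances to reference — K12: 6; TOP10: 7; MG1655: 5; DH5a: 4; JM109: 7.
Smallest is DH5a with 4 mismatches.

DH5a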